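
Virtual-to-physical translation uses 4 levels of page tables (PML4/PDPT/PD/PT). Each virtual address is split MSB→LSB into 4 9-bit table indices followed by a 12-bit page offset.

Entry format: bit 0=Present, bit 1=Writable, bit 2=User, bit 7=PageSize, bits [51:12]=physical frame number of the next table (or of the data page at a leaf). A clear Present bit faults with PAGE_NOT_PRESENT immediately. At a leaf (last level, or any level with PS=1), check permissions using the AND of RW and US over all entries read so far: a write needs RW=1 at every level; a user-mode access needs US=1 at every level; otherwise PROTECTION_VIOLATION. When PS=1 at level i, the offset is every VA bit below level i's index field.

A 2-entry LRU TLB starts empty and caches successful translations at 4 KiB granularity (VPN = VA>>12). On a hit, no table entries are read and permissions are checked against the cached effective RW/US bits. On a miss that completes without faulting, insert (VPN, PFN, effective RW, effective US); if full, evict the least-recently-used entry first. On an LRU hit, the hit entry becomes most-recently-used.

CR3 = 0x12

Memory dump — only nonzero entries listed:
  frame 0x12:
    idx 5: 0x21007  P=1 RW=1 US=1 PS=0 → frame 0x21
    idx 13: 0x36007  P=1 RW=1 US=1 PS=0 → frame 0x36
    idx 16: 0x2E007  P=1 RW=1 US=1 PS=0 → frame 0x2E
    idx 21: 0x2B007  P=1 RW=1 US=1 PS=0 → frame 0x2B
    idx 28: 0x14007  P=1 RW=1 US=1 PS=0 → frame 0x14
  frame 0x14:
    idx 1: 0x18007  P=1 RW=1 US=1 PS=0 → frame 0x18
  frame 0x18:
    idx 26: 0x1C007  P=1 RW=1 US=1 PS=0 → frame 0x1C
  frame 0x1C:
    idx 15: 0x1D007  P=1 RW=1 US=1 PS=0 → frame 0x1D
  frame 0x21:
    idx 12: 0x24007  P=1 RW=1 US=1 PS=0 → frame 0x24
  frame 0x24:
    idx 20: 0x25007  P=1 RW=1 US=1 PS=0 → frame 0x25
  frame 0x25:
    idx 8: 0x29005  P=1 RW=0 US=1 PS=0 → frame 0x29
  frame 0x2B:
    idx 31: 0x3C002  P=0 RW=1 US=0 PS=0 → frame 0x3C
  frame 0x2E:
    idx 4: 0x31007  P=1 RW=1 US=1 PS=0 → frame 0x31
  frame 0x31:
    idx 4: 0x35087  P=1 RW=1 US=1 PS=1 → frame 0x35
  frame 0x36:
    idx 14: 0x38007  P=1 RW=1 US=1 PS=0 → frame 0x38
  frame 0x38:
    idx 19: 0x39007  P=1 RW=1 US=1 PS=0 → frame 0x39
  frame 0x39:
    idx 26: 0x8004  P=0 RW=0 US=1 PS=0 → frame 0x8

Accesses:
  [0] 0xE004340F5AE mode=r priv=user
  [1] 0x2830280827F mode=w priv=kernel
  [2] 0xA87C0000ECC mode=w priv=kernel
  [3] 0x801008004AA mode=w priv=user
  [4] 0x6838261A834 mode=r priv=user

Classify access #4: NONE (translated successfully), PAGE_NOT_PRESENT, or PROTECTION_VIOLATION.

Walk each access:
#0 VA=0xE004340F5AE (r,user):
  L0 @0x12[28] → 0x14007  P=1,RW=1,US=1,PS=0
  L1 @0x14[1] → 0x18007  P=1,RW=1,US=1,PS=0
  L2 @0x18[26] → 0x1C007  P=1,RW=1,US=1,PS=0
  L3 @0x1C[15] → 0x1D007  P=1,RW=1,US=1,PS=0
  ⇒ phys 0x1D5AE  [4 reads]
#1 VA=0x2830280827F (w,kernel):
  L0 @0x12[5] → 0x21007  P=1,RW=1,US=1,PS=0
  L1 @0x21[12] → 0x24007  P=1,RW=1,US=1,PS=0
  L2 @0x24[20] → 0x25007  P=1,RW=1,US=1,PS=0
  L3 @0x25[8] → 0x29005  P=1,RW=0,US=1,PS=0
  ⇒ fault: PROTECTION_VIOLATION  — 4 lookups
#2 VA=0xA87C0000ECC (w,kernel):
  L0 @0x12[21] → 0x2B007  P=1,RW=1,US=1,PS=0
  L1 @0x2B[31] → 0x3C002  P=0,RW=1,US=0,PS=0
  ⇒ fault: PAGE_NOT_PRESENT  — 2 lookups
#3 VA=0x801008004AA (w,user):
  L0 @0x12[16] → 0x2E007  P=1,RW=1,US=1,PS=0
  L1 @0x2E[4] → 0x31007  P=1,RW=1,US=1,PS=0
  L2 @0x31[4] → 0x35087  P=1,RW=1,US=1,PS=1
  ⇒ phys 0x354AA (huge @L2)  [3 reads]
#4 VA=0x6838261A834 (r,user):
  L0 @0x12[13] → 0x36007  P=1,RW=1,US=1,PS=0
  L1 @0x36[14] → 0x38007  P=1,RW=1,US=1,PS=0
  L2 @0x38[19] → 0x39007  P=1,RW=1,US=1,PS=0
  L3 @0x39[26] → 0x8004  P=0,RW=0,US=1,PS=0
  ⇒ fault: PAGE_NOT_PRESENT  — 4 lookups

Access #4 fault: PAGE_NOT_PRESENT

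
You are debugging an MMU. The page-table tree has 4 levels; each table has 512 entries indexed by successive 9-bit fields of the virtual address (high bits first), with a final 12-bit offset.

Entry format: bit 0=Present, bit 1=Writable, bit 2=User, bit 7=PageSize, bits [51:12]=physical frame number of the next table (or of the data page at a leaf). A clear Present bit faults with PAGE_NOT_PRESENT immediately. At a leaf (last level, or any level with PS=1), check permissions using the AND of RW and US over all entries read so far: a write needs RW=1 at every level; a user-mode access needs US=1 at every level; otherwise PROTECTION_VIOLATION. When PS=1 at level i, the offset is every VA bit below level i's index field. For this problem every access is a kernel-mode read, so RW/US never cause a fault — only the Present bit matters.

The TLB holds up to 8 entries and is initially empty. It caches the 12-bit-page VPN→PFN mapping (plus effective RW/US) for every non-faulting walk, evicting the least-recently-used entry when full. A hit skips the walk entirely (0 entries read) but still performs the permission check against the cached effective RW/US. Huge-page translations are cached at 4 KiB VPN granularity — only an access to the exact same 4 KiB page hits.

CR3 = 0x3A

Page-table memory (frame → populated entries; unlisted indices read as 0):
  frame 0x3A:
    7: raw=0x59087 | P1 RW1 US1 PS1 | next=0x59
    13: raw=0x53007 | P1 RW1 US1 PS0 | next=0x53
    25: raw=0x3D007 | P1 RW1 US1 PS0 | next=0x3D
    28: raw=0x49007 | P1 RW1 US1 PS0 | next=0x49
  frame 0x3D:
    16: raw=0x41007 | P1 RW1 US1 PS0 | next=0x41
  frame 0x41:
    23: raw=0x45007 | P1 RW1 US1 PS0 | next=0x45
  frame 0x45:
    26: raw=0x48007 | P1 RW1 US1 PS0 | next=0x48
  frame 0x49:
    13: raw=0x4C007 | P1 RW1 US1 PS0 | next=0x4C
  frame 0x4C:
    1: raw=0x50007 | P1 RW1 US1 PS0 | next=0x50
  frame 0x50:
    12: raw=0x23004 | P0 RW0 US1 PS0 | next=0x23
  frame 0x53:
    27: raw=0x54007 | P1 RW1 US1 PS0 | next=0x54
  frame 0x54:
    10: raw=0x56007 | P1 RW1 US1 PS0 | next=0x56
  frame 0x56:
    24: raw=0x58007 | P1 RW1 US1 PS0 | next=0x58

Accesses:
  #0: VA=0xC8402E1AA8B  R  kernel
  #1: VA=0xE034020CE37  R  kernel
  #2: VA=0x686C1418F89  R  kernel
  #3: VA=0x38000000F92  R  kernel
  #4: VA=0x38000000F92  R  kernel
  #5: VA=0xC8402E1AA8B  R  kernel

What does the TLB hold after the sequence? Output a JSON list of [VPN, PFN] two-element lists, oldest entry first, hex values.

Trace:
#0 VA=0xC8402E1AA8B (r,kernel):
  L0: frame=0x3A idx=25 entry=0x3D007 [P=1 RW=1 US=1 PS=0]
  L1: frame=0x3D idx=16 entry=0x41007 [P=1 RW=1 US=1 PS=0]
  L2: frame=0x41 idx=23 entry=0x45007 [P=1 RW=1 US=1 PS=0]
  L3: frame=0x45 idx=26 entry=0x48007 [P=1 RW=1 US=1 PS=0]
  ✓ 0x48A8B  — 4 lookups
#1 VA=0xE034020CE37 (r,kernel):
  L0: frame=0x3A idx=28 entry=0x49007 [P=1 RW=1 US=1 PS=0]
  L1: frame=0x49 idx=13 entry=0x4C007 [P=1 RW=1 US=1 PS=0]
  L2: frame=0x4C idx=1 entry=0x50007 [P=1 RW=1 US=1 PS=0]
  L3: frame=0x50 idx=12 entry=0x23004 [P=0 RW=0 US=1 PS=0]
  → PAGE_NOT_PRESENT  (4 entries read)
#2 VA=0x686C1418F89 (r,kernel):
  L0: frame=0x3A idx=13 entry=0x53007 [P=1 RW=1 US=1 PS=0]
  L1: frame=0x53 idx=27 entry=0x54007 [P=1 RW=1 US=1 PS=0]
  L2: frame=0x54 idx=10 entry=0x56007 [P=1 RW=1 US=1 PS=0]
  L3: frame=0x56 idx=24 entry=0x58007 [P=1 RW=1 US=1 PS=0]
  ✓ 0x58F89  — 4 lookups
#3 VA=0x38000000F92 (r,kernel):
  L0: frame=0x3A idx=7 entry=0x59087 [P=1 RW=1 US=1 PS=1]
  ✓ 0x59F92 (huge @L0)  — 1 lookups
#4 VA=0x38000000F92 (r,kernel):
  TLB hit vpn=0x38000000 → PA=0x59F92
#5 VA=0xC8402E1AA8B (r,kernel):
  TLB hit vpn=0xC8402E1A → PA=0x48A8B

TLB: [["0x686C1418", "0x58"], ["0x38000000", "0x59"], ["0xC8402E1A", "0x48"]]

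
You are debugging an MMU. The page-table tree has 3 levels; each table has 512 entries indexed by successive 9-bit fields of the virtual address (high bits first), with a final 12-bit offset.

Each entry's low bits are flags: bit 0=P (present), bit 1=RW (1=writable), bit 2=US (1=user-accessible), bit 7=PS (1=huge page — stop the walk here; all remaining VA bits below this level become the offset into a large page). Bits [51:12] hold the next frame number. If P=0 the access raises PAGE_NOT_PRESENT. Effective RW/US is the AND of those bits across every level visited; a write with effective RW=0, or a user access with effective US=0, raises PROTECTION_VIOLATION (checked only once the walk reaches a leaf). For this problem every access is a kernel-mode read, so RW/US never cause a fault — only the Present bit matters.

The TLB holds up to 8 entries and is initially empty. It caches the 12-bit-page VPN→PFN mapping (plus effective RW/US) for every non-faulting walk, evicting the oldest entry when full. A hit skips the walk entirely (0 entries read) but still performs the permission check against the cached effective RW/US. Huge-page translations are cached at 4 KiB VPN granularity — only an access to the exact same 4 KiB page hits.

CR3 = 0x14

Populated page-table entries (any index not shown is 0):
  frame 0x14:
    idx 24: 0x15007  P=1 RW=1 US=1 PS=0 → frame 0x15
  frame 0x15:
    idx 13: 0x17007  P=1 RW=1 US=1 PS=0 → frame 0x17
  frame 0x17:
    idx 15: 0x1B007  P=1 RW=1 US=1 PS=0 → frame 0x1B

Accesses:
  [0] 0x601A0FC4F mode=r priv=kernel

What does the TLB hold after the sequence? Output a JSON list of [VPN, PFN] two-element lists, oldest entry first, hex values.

Walk each access:
#0 VA=0x601A0FC4F (r,kernel):
  [0] read 0x14 idx=24: raw=0x15007 flags P=1 W=1 U=1 S=0
  [1] read 0x15 idx=13: raw=0x17007 flags P=1 W=1 U=1 S=0
  [2] read 0x17 idx=15: raw=0x1B007 flags P=1 W=1 U=1 S=0
  → PA=0x1BC4F  (3 entries read)

TLB: [["0x601A0F", "0x1B"]]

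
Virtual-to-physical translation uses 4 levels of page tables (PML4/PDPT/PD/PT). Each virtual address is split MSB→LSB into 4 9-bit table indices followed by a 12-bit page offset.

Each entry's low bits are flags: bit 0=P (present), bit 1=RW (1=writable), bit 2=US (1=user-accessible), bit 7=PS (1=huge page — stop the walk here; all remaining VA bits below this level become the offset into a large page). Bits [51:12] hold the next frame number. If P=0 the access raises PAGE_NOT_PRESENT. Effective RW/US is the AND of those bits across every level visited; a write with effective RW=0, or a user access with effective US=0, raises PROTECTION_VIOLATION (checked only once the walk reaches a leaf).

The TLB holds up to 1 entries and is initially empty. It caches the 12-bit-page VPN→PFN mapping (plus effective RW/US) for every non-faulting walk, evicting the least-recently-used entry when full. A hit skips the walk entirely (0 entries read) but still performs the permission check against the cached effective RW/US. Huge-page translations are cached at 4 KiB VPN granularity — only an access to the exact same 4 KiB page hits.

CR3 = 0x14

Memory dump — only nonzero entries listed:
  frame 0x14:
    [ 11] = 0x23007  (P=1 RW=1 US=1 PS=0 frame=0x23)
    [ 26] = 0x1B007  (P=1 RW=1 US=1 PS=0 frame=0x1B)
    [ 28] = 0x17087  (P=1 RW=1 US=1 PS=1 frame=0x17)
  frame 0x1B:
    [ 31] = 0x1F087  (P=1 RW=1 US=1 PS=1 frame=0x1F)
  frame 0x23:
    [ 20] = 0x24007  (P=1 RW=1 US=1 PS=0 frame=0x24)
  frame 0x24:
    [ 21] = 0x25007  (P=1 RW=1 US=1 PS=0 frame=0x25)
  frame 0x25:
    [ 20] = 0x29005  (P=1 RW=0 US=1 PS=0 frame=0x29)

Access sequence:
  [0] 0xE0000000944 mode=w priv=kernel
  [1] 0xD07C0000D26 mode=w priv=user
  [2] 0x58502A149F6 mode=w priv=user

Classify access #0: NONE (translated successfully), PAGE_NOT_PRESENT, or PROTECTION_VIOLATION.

Walk each access:
#0 VA=0xE0000000944 (w,kernel):
  L0 @0x14[28] → 0x17087  P=1,RW=1,US=1,PS=1
  ✓ 0x17944 (huge @L0)  — 1 lookups
#1 VA=0xD07C0000D26 (w,user):
  L0 @0x14[26] → 0x1B007  P=1,RW=1,US=1,PS=0
  L1 @0x1B[31] → 0x1F087  P=1,RW=1,US=1,PS=1
  ✓ 0x1FD26 (huge @L1)  — 2 lookups
#2 VA=0x58502A149F6 (w,user):
  L0 @0x14[11] → 0x23007  P=1,RW=1,US=1,PS=0
  L1 @0x23[20] → 0x24007  P=1,RW=1,US=1,PS=0
  L2 @0x24[21] → 0x25007  P=1,RW=1,US=1,PS=0
  L3 @0x25[20] → 0x29005  P=1,RW=0,US=1,PS=0
  ⇒ fault: PROTECTION_VIOLATION  — 4 lookups

Access #0 fault: NONE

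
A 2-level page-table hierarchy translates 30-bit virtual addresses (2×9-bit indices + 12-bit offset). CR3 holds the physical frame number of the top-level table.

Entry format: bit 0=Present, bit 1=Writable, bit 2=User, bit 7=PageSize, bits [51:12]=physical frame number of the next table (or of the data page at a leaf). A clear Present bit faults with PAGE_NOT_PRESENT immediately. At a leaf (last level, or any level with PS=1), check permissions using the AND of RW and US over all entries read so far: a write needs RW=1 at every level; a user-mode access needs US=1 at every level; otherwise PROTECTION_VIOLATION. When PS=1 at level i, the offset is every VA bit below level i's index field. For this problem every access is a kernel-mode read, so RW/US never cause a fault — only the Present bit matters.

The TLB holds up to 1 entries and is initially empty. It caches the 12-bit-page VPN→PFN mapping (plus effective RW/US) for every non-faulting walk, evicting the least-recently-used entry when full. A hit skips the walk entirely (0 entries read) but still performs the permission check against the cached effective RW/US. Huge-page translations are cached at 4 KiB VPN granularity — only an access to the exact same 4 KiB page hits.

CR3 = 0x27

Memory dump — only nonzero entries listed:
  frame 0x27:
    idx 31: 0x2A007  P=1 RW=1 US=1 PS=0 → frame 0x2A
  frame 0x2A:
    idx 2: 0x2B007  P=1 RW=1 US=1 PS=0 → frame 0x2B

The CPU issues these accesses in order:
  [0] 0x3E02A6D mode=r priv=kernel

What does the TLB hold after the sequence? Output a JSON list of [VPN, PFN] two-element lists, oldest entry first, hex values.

Walk each access:
#0 VA=0x3E02A6D (r,kernel):
  L0 @0x27[31] → 0x2A007  P=1,RW=1,US=1,PS=0
  L1 @0x2A[2] → 0x2B007  P=1,RW=1,US=1,PS=0
  → PA=0x2BA6D  (2 entries read)

TLB: [["0x3E02", "0x2B"]]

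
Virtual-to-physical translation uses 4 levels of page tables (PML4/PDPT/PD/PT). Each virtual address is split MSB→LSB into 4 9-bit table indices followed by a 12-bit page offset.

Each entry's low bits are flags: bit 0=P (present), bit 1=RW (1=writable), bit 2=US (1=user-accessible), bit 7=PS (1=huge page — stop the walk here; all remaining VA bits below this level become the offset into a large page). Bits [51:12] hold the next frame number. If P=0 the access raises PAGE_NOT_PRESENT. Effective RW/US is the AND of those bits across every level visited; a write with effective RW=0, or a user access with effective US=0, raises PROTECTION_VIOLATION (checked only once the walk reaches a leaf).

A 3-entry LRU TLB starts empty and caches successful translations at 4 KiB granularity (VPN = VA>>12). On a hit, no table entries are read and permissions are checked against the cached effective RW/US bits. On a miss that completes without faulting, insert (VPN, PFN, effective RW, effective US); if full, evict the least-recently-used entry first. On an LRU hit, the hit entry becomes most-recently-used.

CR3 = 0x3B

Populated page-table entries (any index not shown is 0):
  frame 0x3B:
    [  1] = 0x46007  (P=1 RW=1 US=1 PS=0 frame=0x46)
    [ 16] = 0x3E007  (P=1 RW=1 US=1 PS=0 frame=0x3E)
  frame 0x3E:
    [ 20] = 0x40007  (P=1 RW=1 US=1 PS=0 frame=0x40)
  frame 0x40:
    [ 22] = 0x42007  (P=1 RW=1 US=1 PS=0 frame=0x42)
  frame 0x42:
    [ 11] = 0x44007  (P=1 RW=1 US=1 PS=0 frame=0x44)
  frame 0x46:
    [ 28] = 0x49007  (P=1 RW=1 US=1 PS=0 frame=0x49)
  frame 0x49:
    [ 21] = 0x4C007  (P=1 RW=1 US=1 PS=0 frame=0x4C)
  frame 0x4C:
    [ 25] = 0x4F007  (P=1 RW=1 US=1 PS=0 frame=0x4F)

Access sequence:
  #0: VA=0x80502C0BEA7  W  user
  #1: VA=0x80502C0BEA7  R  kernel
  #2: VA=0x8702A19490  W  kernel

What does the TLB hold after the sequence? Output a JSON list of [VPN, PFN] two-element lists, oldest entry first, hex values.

Trace:
#0 VA=0x80502C0BEA7 (w,user):
  [0] read 0x3B idx=16: raw=0x3E007 flags P=1 W=1 U=1 S=0
  [1] read 0x3E idx=20: raw=0x40007 flags P=1 W=1 U=1 S=0
  [2] read 0x40 idx=22: raw=0x42007 flags P=1 W=1 U=1 S=0
  [3] read 0x42 idx=11: raw=0x44007 flags P=1 W=1 U=1 S=0
  ⇒ phys 0x44EA7  [4 reads]
#1 VA=0x80502C0BEA7 (r,kernel):
  TLB hit vpn=0x80502C0B → PA=0x44EA7
#2 VA=0x8702A19490 (w,kernel):
  [0] read 0x3B idx=1: raw=0x46007 flags P=1 W=1 U=1 S=0
  [1] read 0x46 idx=28: raw=0x49007 flags P=1 W=1 U=1 S=0
  [2] read 0x49 idx=21: raw=0x4C007 flags P=1 W=1 U=1 S=0
  [3] read 0x4C idx=25: raw=0x4F007 flags P=1 W=1 U=1 S=0
  ⇒ phys 0x4F490  [4 reads]

TLB: [["0x80502C0B", "0x44"], ["0x8702A19", "0x4F"]]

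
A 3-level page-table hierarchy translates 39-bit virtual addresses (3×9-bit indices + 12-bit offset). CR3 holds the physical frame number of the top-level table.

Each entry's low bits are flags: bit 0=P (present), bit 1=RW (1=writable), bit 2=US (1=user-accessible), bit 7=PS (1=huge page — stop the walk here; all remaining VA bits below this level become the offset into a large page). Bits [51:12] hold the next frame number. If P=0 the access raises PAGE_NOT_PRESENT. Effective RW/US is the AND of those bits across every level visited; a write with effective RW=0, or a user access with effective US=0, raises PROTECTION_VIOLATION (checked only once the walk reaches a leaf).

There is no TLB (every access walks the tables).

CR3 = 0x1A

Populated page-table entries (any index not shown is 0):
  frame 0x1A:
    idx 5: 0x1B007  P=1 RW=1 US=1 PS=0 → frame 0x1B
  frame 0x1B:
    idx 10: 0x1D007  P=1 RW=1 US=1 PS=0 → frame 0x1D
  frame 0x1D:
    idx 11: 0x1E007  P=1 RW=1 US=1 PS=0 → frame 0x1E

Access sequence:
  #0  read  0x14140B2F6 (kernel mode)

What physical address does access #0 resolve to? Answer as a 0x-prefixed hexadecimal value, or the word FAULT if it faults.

Trace:
#0 VA=0x14140B2F6 (r,kernel):
  L0 @0x1A[5] → 0x1B007  P=1,RW=1,US=1,PS=0
  L1 @0x1B[10] → 0x1D007  P=1,RW=1,US=1,PS=0
  L2 @0x1D[11] → 0x1E007  P=1,RW=1,US=1,PS=0
  ⇒ phys 0x1E2F6  [3 reads]

Access #0 PA: 0x1E2F6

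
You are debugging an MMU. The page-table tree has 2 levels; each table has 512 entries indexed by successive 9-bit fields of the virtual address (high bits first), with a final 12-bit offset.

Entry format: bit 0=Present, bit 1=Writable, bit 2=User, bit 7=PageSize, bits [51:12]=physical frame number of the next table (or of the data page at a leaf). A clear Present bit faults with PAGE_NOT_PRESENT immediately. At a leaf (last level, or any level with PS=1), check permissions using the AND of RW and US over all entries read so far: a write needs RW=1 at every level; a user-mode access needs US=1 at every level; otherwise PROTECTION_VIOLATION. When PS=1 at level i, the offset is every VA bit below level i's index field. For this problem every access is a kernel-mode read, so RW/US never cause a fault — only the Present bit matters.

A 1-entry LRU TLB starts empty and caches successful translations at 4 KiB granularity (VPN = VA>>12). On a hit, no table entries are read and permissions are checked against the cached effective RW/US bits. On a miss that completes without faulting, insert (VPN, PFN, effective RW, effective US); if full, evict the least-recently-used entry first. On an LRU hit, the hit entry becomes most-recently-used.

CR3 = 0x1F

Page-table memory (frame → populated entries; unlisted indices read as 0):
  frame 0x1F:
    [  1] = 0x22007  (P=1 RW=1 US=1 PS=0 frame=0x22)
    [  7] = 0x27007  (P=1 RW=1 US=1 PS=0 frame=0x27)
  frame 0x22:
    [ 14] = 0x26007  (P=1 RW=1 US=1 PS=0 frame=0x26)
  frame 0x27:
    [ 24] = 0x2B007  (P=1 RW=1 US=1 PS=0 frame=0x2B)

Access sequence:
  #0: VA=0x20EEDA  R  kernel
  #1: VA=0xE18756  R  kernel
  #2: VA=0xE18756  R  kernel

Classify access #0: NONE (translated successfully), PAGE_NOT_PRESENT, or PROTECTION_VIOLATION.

Walk each access:
#0 VA=0x20EEDA (r,kernel):
  [0] read 0x1F idx=1: raw=0x22007 flags P=1 W=1 U=1 S=0
  [1] read 0x22 idx=14: raw=0x26007 flags P=1 W=1 U=1 S=0
  ✓ 0x26EDA  — 2 lookups
#1 VA=0xE18756 (r,kernel):
  [0] read 0x1F idx=7: raw=0x27007 flags P=1 W=1 U=1 S=0
  [1] read 0x27 idx=24: raw=0x2B007 flags P=1 W=1 U=1 S=0
  ✓ 0x2B756  — 2 lookups
#2 VA=0xE18756 (r,kernel):
  TLB hit vpn=0xE18 → PA=0x2B756

Access #0 fault: NONE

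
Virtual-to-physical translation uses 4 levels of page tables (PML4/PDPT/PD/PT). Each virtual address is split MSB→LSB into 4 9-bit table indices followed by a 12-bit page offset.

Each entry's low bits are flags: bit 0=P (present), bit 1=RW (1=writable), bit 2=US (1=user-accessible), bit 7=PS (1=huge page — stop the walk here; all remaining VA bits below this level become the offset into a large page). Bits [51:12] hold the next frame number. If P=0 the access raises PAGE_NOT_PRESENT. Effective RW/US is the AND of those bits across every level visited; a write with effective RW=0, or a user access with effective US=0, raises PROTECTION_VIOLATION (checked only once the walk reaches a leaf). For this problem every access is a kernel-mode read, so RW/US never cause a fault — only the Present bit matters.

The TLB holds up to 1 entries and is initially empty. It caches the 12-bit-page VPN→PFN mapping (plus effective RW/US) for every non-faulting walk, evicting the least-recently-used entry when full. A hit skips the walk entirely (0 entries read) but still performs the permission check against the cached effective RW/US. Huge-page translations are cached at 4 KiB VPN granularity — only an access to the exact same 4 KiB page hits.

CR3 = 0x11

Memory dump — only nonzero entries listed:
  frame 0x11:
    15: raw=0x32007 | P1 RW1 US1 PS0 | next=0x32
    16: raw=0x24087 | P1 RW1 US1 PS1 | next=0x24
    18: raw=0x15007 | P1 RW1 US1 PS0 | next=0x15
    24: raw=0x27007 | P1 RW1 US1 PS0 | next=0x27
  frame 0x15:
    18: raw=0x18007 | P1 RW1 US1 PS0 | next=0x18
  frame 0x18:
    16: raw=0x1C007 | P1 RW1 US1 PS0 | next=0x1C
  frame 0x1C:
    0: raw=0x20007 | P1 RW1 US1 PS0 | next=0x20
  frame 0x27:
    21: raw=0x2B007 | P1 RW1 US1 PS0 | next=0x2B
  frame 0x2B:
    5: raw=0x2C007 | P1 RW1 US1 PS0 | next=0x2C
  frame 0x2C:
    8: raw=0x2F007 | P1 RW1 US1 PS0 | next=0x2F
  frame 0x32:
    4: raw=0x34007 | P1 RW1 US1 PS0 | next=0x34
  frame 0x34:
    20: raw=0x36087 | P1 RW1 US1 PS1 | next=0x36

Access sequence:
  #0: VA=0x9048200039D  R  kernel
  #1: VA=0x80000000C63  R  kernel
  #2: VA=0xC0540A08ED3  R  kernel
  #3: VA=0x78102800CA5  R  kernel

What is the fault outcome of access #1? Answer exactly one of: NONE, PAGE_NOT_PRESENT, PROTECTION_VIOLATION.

Walk each access:
#0 VA=0x9048200039D (r,kernel):
  L0: frame=0x11 idx=18 entry=0x15007 [P=1 RW=1 US=1 PS=0]
  L1: frame=0x15 idx=18 entry=0x18007 [P=1 RW=1 US=1 PS=0]
  L2: frame=0x18 idx=16 entry=0x1C007 [P=1 RW=1 US=1 PS=0]
  L3: frame=0x1C idx=0 entry=0x20007 [P=1 RW=1 US=1 PS=0]
  ✓ 0x2039D  — 4 lookups
#1 VA=0x80000000C63 (r,kernel):
  L0: frame=0x11 idx=16 entry=0x24087 [P=1 RW=1 US=1 PS=1]
  ✓ 0x24C63 (huge @L0)  — 1 lookups
#2 VA=0xC0540A08ED3 (r,kernel):
  L0: frame=0x11 idx=24 entry=0x27007 [P=1 RW=1 US=1 PS=0]
  L1: frame=0x27 idx=21 entry=0x2B007 [P=1 RW=1 US=1 PS=0]
  L2: frame=0x2B idx=5 entry=0x2C007 [P=1 RW=1 US=1 PS=0]
  L3: frame=0x2C idx=8 entry=0x2F007 [P=1 RW=1 US=1 PS=0]
  ✓ 0x2FED3  — 4 lookups
#3 VA=0x78102800CA5 (r,kernel):
  L0: frame=0x11 idx=15 entry=0x32007 [P=1 RW=1 US=1 PS=0]
  L1: frame=0x32 idx=4 entry=0x34007 [P=1 RW=1 US=1 PS=0]
  L2: frame=0x34 idx=20 entry=0x36087 [P=1 RW=1 US=1 PS=1]
  ✓ 0x36CA5 (huge @L2)  — 3 lookups

Access #1 fault: NONE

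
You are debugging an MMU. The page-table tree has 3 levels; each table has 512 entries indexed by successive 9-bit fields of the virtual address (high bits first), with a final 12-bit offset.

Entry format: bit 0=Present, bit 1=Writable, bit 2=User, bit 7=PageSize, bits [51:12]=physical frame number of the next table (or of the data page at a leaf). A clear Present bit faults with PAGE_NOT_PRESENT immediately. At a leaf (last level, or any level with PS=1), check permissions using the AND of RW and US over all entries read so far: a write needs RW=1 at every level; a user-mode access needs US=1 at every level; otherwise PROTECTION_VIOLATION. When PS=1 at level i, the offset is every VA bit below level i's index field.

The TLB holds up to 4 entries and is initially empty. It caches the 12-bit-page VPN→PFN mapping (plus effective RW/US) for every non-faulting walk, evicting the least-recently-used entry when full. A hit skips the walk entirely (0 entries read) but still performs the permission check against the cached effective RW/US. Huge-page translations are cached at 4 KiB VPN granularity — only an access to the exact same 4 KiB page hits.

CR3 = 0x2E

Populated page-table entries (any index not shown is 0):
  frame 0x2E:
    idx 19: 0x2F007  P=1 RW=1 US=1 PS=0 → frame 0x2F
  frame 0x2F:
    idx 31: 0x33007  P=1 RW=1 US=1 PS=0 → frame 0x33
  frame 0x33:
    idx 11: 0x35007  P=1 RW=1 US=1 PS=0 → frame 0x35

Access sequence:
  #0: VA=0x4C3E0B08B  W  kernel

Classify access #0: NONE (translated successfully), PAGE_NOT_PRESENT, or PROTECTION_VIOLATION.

Trace:
#0 VA=0x4C3E0B08B (w,kernel):
  lvl0: tbl 0x2E, slot 19 ⇒ 0x2F007 (P1/RW1/US1/PS0)
  lvl1: tbl 0x2F, slot 31 ⇒ 0x33007 (P1/RW1/US1/PS0)
  lvl2: tbl 0x33, slot 11 ⇒ 0x35007 (P1/RW1/US1/PS0)
  ✓ 0x3508B  — 3 lookups

Access #0 fault: NONE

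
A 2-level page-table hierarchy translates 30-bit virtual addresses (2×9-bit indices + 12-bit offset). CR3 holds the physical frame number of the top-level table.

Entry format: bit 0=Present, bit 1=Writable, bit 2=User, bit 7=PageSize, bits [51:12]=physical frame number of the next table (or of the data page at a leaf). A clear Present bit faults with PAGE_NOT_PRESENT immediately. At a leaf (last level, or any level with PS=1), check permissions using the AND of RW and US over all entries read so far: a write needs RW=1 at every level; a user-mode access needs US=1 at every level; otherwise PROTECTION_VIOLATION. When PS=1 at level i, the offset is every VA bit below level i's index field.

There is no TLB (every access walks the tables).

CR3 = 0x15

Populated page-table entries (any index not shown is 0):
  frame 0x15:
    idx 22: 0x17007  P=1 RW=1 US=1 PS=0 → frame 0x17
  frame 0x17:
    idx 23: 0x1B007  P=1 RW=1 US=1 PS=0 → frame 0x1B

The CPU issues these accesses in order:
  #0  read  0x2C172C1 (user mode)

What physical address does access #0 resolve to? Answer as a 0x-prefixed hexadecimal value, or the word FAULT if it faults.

Trace:
#0 VA=0x2C172C1 (r,user):
  L0 @0x15[22] → 0x17007  P=1,RW=1,US=1,PS=0
  L1 @0x17[23] → 0x1B007  P=1,RW=1,US=1,PS=0
  ✓ 0x1B2C1  — 2 lookups

Access #0 PA: 0x1B2C1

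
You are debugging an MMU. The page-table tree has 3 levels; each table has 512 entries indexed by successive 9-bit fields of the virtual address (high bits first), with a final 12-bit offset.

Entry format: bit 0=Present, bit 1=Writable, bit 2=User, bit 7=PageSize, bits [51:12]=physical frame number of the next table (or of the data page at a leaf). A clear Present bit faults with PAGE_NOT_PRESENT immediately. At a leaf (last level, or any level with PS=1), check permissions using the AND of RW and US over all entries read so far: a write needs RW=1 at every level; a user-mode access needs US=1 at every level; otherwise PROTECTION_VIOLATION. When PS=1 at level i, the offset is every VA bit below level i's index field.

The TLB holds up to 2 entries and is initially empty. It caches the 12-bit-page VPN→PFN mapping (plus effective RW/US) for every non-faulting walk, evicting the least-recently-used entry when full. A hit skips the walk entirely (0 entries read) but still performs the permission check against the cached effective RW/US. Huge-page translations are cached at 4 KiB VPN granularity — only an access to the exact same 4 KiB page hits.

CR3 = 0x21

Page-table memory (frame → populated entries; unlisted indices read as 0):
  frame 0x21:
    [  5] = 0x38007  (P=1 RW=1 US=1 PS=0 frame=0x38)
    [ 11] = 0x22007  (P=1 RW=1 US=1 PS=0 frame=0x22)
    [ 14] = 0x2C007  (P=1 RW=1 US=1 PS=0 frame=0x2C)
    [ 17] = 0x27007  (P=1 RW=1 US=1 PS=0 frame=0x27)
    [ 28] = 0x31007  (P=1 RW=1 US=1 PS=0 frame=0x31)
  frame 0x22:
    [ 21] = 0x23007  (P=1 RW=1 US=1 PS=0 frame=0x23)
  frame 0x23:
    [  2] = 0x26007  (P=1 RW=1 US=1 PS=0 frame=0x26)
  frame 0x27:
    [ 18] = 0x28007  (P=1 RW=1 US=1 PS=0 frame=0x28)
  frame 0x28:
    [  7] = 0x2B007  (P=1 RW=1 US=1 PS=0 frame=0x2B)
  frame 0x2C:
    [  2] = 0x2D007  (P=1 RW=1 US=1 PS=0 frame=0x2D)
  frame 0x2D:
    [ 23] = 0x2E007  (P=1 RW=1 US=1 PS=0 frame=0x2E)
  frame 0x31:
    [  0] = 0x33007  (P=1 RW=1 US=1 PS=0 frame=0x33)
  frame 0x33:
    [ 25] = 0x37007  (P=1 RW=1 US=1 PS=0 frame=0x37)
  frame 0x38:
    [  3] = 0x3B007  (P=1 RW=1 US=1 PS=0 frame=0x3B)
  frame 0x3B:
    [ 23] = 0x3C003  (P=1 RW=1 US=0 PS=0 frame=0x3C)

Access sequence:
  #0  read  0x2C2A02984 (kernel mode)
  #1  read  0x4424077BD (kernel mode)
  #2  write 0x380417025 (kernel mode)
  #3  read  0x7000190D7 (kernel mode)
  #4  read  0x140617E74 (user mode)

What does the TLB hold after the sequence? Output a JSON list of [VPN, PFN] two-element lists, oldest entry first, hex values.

Per-access translation:
#0 VA=0x2C2A02984 (r,kernel):
  L0: frame=0x21 idx=11 entry=0x22007 [P=1 RW=1 US=1 PS=0]
  L1: frame=0x22 idx=21 entry=0x23007 [P=1 RW=1 US=1 PS=0]
  L2: frame=0x23 idx=2 entry=0x26007 [P=1 RW=1 US=1 PS=0]
  → PA=0x26984  (3 entries read)
#1 VA=0x4424077BD (r,kernel):
  L0: frame=0x21 idx=17 entry=0x27007 [P=1 RW=1 US=1 PS=0]
  L1: frame=0x27 idx=18 entry=0x28007 [P=1 RW=1 US=1 PS=0]
  L2: frame=0x28 idx=7 entry=0x2B007 [P=1 RW=1 US=1 PS=0]
  → PA=0x2B7BD  (3 entries read)
#2 VA=0x380417025 (w,kernel):
  L0: frame=0x21 idx=14 entry=0x2C007 [P=1 RW=1 US=1 PS=0]
  L1: frame=0x2C idx=2 entry=0x2D007 [P=1 RW=1 US=1 PS=0]
  L2: frame=0x2D idx=23 entry=0x2E007 [P=1 RW=1 US=1 PS=0]
  → PA=0x2E025  (3 entries read)
#3 VA=0x7000190D7 (r,kernel):
  L0: frame=0x21 idx=28 entry=0x31007 [P=1 RW=1 US=1 PS=0]
  L1: frame=0x31 idx=0 entry=0x33007 [P=1 RW=1 US=1 PS=0]
  L2: frame=0x33 idx=25 entry=0x37007 [P=1 RW=1 US=1 PS=0]
  → PA=0x370D7  (3 entries read)
#4 VA=0x140617E74 (r,user):
  L0: frame=0x21 idx=5 entry=0x38007 [P=1 RW=1 US=1 PS=0]
  L1: frame=0x38 idx=3 entry=0x3B007 [P=1 RW=1 US=1 PS=0]
  L2: frame=0x3B idx=23 entry=0x3C003 [P=1 RW=1 US=0 PS=0]
  ⇒ fault: PROTECTION_VIOLATION  — 3 lookups

TLB: [["0x380417", "0x2E"], ["0x700019", "0x37"]]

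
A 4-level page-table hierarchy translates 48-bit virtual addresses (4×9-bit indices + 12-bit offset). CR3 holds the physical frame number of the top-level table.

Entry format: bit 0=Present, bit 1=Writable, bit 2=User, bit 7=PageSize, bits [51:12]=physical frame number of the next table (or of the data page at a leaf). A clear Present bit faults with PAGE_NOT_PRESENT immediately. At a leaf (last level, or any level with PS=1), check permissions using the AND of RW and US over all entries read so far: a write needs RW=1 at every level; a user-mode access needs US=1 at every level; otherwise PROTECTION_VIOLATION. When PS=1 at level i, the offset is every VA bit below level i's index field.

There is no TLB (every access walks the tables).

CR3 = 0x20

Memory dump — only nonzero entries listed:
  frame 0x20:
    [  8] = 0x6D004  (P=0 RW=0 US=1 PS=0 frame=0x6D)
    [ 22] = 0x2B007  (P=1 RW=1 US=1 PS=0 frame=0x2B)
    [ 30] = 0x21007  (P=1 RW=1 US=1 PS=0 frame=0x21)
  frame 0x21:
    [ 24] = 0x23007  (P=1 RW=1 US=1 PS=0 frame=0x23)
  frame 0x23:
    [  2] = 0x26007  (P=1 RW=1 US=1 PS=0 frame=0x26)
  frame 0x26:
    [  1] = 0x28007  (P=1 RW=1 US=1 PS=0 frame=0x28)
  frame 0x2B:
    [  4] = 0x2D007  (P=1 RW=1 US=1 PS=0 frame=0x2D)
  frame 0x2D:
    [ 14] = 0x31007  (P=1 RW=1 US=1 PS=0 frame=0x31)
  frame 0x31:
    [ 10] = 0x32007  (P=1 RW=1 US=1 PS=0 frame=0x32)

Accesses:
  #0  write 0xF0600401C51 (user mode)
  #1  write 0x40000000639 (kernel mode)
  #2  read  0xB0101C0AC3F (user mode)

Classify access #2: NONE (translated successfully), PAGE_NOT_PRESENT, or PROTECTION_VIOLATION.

Trace:
#0 VA=0xF0600401C51 (w,user):
  lvl0: tbl 0x20, slot 30 ⇒ 0x21007 (P1/RW1/US1/PS0)
  lvl1: tbl 0x21, slot 24 ⇒ 0x23007 (P1/RW1/US1/PS0)
  lvl2: tbl 0x23, slot 2 ⇒ 0x26007 (P1/RW1/US1/PS0)
  lvl3: tbl 0x26, slot 1 ⇒ 0x28007 (P1/RW1/US1/PS0)
  ✓ 0x28C51  — 4 lookups
#1 VA=0x40000000639 (w,kernel):
  lvl0: tbl 0x20, slot 8 ⇒ 0x6D004 (P0/RW0/US1/PS0)
  → PAGE_NOT_PRESENT  (1 entries read)
#2 VA=0xB0101C0AC3F (r,user):
  lvl0: tbl 0x20, slot 22 ⇒ 0x2B007 (P1/RW1/US1/PS0)
  lvl1: tbl 0x2B, slot 4 ⇒ 0x2D007 (P1/RW1/US1/PS0)
  lvl2: tbl 0x2D, slot 14 ⇒ 0x31007 (P1/RW1/US1/PS0)
  lvl3: tbl 0x31, slot 10 ⇒ 0x32007 (P1/RW1/US1/PS0)
  ✓ 0x32C3F  — 4 lookups

Access #2 fault: NONE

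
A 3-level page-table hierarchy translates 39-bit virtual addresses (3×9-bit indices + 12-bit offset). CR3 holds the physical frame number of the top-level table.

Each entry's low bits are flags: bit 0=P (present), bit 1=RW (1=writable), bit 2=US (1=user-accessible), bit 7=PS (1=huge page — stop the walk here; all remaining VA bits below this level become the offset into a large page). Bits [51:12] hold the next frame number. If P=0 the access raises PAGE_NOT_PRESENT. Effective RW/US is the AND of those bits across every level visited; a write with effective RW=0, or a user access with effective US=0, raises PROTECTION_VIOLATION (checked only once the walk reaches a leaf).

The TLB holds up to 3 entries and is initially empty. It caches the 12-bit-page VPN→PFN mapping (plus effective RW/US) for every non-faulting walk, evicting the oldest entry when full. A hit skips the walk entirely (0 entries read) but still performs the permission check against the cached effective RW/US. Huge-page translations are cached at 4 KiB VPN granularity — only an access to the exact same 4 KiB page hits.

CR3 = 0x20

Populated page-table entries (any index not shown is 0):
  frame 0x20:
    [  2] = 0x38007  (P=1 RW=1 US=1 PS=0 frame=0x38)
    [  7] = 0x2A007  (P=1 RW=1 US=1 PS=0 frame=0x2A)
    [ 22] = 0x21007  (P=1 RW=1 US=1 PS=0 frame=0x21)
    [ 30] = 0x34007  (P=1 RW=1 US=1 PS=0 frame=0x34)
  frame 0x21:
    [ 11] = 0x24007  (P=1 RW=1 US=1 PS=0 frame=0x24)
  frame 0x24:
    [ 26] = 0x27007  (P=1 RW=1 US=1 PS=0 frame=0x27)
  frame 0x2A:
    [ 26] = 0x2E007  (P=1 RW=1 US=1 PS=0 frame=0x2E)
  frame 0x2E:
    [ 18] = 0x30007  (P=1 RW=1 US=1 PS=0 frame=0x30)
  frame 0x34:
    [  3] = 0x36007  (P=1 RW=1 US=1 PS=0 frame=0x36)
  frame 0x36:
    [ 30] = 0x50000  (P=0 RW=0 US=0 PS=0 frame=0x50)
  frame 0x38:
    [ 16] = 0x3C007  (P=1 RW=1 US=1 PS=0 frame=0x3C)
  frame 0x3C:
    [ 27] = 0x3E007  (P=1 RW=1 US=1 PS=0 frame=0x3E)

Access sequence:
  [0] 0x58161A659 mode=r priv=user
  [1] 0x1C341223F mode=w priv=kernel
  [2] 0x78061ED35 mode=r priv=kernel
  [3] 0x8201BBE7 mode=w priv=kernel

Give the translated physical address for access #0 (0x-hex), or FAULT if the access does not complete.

Walk each access:
#0 VA=0x58161A659 (r,user):
  L0: frame=0x20 idx=22 entry=0x21007 [P=1 RW=1 US=1 PS=0]
  L1: frame=0x21 idx=11 entry=0x24007 [P=1 RW=1 US=1 PS=0]
  L2: frame=0x24 idx=26 entry=0x27007 [P=1 RW=1 US=1 PS=0]
  ✓ 0x27659  — 3 lookups
#1 VA=0x1C341223F (w,kernel):
  L0: frame=0x20 idx=7 entry=0x2A007 [P=1 RW=1 US=1 PS=0]
  L1: frame=0x2A idx=26 entry=0x2E007 [P=1 RW=1 US=1 PS=0]
  L2: frame=0x2E idx=18 entry=0x30007 [P=1 RW=1 US=1 PS=0]
  ✓ 0x3023F  — 3 lookups
#2 VA=0x78061ED35 (r,kernel):
  L0: frame=0x20 idx=30 entry=0x34007 [P=1 RW=1 US=1 PS=0]
  L1: frame=0x34 idx=3 entry=0x36007 [P=1 RW=1 US=1 PS=0]
  L2: frame=0x36 idx=30 entry=0x50000 [P=0 RW=0 US=0 PS=0]
  ✗ PAGE_NOT_PRESENT  [3 reads]
#3 VA=0x8201BBE7 (w,kernel):
  L0: frame=0x20 idx=2 entry=0x38007 [P=1 RW=1 US=1 PS=0]
  L1: frame=0x38 idx=16 entry=0x3C007 [P=1 RW=1 US=1 PS=0]
  L2: frame=0x3C idx=27 entry=0x3E007 [P=1 RW=1 US=1 PS=0]
  ✓ 0x3EBE7  — 3 lookups

Access #0 PA: 0x27659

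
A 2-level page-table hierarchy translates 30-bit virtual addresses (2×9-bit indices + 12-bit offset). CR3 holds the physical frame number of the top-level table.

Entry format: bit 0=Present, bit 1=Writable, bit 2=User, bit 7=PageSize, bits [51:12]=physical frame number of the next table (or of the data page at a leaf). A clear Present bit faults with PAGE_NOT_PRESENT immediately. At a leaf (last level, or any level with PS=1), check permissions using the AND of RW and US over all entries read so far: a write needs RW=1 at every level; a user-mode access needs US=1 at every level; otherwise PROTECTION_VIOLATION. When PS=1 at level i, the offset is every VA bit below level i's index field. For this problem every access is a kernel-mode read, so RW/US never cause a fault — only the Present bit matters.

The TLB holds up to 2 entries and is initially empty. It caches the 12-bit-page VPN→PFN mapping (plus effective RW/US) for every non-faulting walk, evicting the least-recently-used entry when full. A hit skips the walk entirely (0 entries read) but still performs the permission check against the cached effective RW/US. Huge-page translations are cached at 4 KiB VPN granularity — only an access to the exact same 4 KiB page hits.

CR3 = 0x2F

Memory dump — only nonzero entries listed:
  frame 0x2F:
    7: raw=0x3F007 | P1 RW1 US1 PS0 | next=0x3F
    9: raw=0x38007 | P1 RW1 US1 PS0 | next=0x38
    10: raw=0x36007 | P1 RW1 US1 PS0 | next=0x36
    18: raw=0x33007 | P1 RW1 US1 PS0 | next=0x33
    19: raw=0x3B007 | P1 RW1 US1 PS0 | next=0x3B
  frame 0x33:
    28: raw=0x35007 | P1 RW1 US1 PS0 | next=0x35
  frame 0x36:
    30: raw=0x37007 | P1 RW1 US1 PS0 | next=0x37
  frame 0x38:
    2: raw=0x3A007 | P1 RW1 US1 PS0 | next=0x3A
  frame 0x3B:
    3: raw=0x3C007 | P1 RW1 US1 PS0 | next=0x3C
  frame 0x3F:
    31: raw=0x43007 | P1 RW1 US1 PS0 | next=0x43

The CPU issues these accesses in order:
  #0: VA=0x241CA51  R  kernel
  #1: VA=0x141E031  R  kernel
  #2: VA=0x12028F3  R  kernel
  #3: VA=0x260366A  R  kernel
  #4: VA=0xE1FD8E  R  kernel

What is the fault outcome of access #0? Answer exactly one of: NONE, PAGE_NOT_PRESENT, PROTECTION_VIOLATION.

Trace:
#0 VA=0x241CA51 (r,kernel):
  L0: frame=0x2F idx=18 entry=0x33007 [P=1 RW=1 US=1 PS=0]
  L1: frame=0x33 idx=28 entry=0x35007 [P=1 RW=1 US=1 PS=0]
  ✓ 0x35A51  — 2 lookups
#1 VA=0x141E031 (r,kernel):
  L0: frame=0x2F idx=10 entry=0x36007 [P=1 RW=1 US=1 PS=0]
  L1: frame=0x36 idx=30 entry=0x37007 [P=1 RW=1 US=1 PS=0]
  ✓ 0x37031  — 2 lookups
#2 VA=0x12028F3 (r,kernel):
  L0: frame=0x2F idx=9 entry=0x38007 [P=1 RW=1 US=1 PS=0]
  L1: frame=0x38 idx=2 entry=0x3A007 [P=1 RW=1 US=1 PS=0]
  ✓ 0x3A8F3  — 2 lookups
#3 VA=0x260366A (r,kernel):
  L0: frame=0x2F idx=19 entry=0x3B007 [P=1 RW=1 US=1 PS=0]
  L1: frame=0x3B idx=3 entry=0x3C007 [P=1 RW=1 US=1 PS=0]
  ✓ 0x3C66A  — 2 lookups
#4 VA=0xE1FD8E (r,kernel):
  L0: frame=0x2F idx=7 entry=0x3F007 [P=1 RW=1 US=1 PS=0]
  L1: frame=0x3F idx=31 entry=0x43007 [P=1 RW=1 US=1 PS=0]
  ✓ 0x43D8E  — 2 lookups

Access #0 fault: NONE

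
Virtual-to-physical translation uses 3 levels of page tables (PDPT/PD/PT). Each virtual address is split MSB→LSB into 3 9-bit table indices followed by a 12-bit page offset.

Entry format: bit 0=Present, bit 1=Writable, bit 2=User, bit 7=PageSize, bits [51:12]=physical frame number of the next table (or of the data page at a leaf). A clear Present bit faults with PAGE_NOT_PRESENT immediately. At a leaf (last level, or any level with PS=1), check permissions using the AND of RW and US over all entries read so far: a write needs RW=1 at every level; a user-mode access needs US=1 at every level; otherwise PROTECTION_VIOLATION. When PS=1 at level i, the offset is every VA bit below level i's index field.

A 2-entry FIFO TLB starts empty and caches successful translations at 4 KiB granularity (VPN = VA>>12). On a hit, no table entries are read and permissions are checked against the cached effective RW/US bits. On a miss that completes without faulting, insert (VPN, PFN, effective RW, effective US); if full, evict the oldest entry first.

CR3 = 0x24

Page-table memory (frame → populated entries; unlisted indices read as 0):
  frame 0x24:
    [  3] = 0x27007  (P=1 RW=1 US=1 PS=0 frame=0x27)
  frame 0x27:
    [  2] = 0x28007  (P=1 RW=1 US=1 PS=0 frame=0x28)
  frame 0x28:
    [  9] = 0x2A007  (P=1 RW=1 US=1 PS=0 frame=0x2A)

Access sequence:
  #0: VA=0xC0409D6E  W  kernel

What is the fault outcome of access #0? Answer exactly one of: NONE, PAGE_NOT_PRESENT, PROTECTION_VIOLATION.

Per-access translation:
#0 VA=0xC0409D6E (w,kernel):
  lvl0: tbl 0x24, slot 3 ⇒ 0x27007 (P1/RW1/US1/PS0)
  lvl1: tbl 0x27, slot 2 ⇒ 0x28007 (P1/RW1/US1/PS0)
  lvl2: tbl 0x28, slot 9 ⇒ 0x2A007 (P1/RW1/US1/PS0)
  → PA=0x2AD6E  (3 entries read)

Access #0 fault: NONE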